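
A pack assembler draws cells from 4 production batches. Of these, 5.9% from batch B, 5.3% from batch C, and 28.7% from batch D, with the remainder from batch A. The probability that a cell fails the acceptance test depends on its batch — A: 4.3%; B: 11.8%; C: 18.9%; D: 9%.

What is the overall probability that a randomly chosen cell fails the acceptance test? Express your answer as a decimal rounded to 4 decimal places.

P(F) ≈ 0.0687

P(A) = 1 − (0.059 + 0.053 + 0.287) = 0.601.
By the law of total probability,
P(F) = P(F|A)·P(A) + P(F|B)·P(B) + P(F|C)·P(C) + P(F|D)·P(D)
      = 0.043·0.601 + 0.118·0.059 + 0.189·0.053 + 0.09·0.287
      = 0.025843 + 0.006962 + 0.010017 + 0.02583 = 0.068652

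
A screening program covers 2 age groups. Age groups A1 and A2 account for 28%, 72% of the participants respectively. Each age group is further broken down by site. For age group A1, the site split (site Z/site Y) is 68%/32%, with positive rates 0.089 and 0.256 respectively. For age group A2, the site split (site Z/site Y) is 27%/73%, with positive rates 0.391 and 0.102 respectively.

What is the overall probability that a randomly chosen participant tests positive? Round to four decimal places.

P(T) ≈ 0.1695

P(T|A1) = 0.68·0.089 + 0.32·0.256 = 0.06052 + 0.08192 = 0.14244
P(T|A2) = 0.27·0.391 + 0.73·0.102 = 0.10557 + 0.07446 = 0.18003
By total probability over the outer partition,
P(T) = 0.28·0.14244 + 0.72·0.18003
      = 0.0398832 + 0.1296216 = 0.1695048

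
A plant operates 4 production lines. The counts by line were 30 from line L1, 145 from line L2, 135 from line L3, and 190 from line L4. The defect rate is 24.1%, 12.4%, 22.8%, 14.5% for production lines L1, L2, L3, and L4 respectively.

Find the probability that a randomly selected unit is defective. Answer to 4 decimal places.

Total: 30 + 145 + 135 + 190 = 500.
P(L1) = 30/500 = 0.06. P(L2) = 145/500 = 0.29. P(L3) = 135/500 = 0.27. P(L4) = 190/500 = 0.38.
By the law of total probability,
P(D) = P(D|L1)·P(L1) + P(D|L2)·P(L2) + P(D|L3)·P(L3) + P(D|L4)·P(L4)
      = 0.241·0.06 + 0.124·0.29 + 0.228·0.27 + 0.145·0.38
      = 0.01446 + 0.03596 + 0.06156 + 0.0551 = 0.16708

P(D) ≈ 0.1671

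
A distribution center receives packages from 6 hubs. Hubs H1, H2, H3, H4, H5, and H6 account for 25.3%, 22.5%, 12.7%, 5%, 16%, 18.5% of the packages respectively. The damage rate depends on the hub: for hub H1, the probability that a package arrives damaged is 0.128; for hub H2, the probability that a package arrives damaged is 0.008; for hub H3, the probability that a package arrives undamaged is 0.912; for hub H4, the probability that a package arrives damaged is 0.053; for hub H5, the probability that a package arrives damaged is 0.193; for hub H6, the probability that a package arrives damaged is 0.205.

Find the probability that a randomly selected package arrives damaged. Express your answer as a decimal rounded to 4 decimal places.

P(D|H3) = 1 − 0.912 = 0.088.
P(D) = P(D|H1)·P(H1) + P(D|H2)·P(H2) + P(D|H3)·P(H3) + P(D|H4)·P(H4) + P(D|H5)·P(H5) + P(D|H6)·P(H6)
      = 0.128·0.253 + 0.008·0.225 + 0.088·0.127 + 0.053·0.05 + 0.193·0.16 + 0.205·0.185
      = 0.032384 + 0.0018 + 0.011176 + 0.00265 + 0.03088 + 0.037925 = 0.116815

0.1168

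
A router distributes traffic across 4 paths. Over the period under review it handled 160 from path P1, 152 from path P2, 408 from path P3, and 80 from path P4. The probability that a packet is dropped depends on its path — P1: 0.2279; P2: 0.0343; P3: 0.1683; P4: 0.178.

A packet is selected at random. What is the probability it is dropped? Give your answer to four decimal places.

Total: 160 + 152 + 408 + 80 = 800.
P(P1) = 160/800 = 0.2. P(P2) = 152/800 = 0.19. P(P3) = 408/800 = 0.51. P(P4) = 80/800 = 0.1.
Using total probability over the partition,
P(L) = P(L|P1)·P(P1) + P(L|P2)·P(P2) + P(L|P3)·P(P3) + P(L|P4)·P(P4)
      = 0.2279·0.2 + 0.0343·0.19 + 0.1683·0.51 + 0.178·0.1
      = 0.04558 + 0.006517 + 0.085833 + 0.0178 = 0.15573

0.1557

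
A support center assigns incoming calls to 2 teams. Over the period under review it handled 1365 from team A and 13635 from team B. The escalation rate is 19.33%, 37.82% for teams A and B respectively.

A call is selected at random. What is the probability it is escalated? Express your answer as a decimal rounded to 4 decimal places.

0.3614

Total: 1365 + 13635 = 15000.
P(A) = 1365/15000 = 0.091. P(B) = 13635/15000 = 0.909.
Using total probability over the partition,
P(E) = P(E|A)·P(A) + P(E|B)·P(B)
      = 0.1933·0.091 + 0.3782·0.909
      = 0.0175903 + 0.3437838 = 0.3613741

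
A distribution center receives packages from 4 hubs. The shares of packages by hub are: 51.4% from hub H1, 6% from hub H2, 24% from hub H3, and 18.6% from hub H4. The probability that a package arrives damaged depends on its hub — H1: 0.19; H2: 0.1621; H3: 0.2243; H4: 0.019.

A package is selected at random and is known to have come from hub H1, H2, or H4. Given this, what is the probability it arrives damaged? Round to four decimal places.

0.1459

Let S = {H1, H2, H4}.
P(S) = 0.514 + 0.06 + 0.186 = 0.76.
P(D ∩ S) = 0.19·0.514 + 0.1621·0.06 + 0.019·0.186 = 0.09766 + 0.009726 + 0.003534 = 0.11092.
P(D | S) = 0.11092 / 0.76 = 0.145947…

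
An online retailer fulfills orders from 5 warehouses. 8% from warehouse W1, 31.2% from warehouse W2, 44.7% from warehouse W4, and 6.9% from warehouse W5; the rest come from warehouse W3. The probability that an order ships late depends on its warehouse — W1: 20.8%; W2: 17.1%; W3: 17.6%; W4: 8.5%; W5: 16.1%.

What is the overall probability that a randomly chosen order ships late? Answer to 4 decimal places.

P(W3) = 1 − (0.08 + 0.312 + 0.447 + 0.069) = 0.092.
Summing over the partition,
P(L) = P(L|W1)·P(W1) + P(L|W2)·P(W2) + P(L|W3)·P(W3) + P(L|W4)·P(W4) + P(L|W5)·P(W5)
      = 0.208·0.08 + 0.171·0.312 + 0.176·0.092 + 0.085·0.447 + 0.161·0.069
      = 0.01664 + 0.053352 + 0.016192 + 0.037995 + 0.011109 = 0.135288

0.1353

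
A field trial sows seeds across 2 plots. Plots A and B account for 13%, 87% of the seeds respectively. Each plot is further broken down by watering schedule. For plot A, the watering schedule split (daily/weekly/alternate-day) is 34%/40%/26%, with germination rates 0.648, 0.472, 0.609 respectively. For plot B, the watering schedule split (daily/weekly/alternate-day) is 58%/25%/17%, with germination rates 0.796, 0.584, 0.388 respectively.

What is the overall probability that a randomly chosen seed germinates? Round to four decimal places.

0.6598

P(G|A) = 0.34·0.648 + 0.4·0.472 + 0.26·0.609 = 0.22032 + 0.1888 + 0.15834 = 0.56746
P(G|B) = 0.58·0.796 + 0.25·0.584 + 0.17·0.388 = 0.46168 + 0.146 + 0.06596 = 0.67364
By total probability over the outer partition,
P(G) = 0.13·0.56746 + 0.87·0.67364
      = 0.0737698 + 0.5860668 = 0.6598366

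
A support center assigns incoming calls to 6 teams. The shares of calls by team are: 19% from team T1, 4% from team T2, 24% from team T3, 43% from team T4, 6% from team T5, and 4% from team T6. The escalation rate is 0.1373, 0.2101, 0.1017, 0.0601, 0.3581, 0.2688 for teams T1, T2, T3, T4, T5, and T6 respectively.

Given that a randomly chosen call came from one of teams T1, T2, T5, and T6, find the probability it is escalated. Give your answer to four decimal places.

0.2022

Let S = {T1, T2, T5, T6}.
P(S) = 0.19 + 0.04 + 0.06 + 0.04 = 0.33.
P(E ∩ S) = 0.1373·0.19 + 0.2101·0.04 + 0.3581·0.06 + 0.2688·0.04 = 0.026087 + 0.008404 + 0.021486 + 0.010752 = 0.066729.
P(E | S) = 0.066729 / 0.33 = 0.202209…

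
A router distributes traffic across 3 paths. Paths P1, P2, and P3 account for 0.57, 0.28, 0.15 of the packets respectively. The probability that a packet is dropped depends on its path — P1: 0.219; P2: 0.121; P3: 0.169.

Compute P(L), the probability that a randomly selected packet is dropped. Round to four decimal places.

P(L) = P(L|P1)·P(P1) + P(L|P2)·P(P2) + P(L|P3)·P(P3)
      = 0.219·0.57 + 0.121·0.28 + 0.169·0.15
      = 0.12483 + 0.03388 + 0.02535 = 0.18406

P(L) ≈ 0.1841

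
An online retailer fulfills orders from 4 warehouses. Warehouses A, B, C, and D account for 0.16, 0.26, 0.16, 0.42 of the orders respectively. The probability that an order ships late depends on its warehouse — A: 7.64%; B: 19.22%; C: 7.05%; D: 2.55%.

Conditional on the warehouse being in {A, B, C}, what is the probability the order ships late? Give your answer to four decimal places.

Let S = {A, B, C}.
P(S) = 0.16 + 0.26 + 0.16 = 0.58.
P(L ∩ S) = 0.0764·0.16 + 0.1922·0.26 + 0.0705·0.16 = 0.012224 + 0.049972 + 0.01128 = 0.073476.
P(L | S) = 0.073476 / 0.58 = 0.126683…

0.1267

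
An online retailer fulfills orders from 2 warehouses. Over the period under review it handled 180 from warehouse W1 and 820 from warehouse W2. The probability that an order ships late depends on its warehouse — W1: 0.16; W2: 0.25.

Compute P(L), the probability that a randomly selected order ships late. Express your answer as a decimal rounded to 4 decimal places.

P(L) ≈ 0.2338

Total: 180 + 820 = 1000.
P(W1) = 180/1000 = 0.18. P(W2) = 820/1000 = 0.82.
P(L) = P(L|W1)·P(W1) + P(L|W2)·P(W2)
      = 0.16·0.18 + 0.25·0.82
      = 0.0288 + 0.205 = 0.2338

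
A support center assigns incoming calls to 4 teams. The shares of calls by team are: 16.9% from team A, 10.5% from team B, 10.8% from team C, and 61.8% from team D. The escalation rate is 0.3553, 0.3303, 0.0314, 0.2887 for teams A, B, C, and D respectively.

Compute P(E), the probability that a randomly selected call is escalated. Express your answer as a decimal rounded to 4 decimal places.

P(E) = P(E|A)·P(A) + P(E|B)·P(B) + P(E|C)·P(C) + P(E|D)·P(D)
      = 0.3553·0.169 + 0.3303·0.105 + 0.0314·0.108 + 0.2887·0.618
      = 0.0600457 + 0.0346815 + 0.0033912 + 0.1784166 = 0.276535

0.2765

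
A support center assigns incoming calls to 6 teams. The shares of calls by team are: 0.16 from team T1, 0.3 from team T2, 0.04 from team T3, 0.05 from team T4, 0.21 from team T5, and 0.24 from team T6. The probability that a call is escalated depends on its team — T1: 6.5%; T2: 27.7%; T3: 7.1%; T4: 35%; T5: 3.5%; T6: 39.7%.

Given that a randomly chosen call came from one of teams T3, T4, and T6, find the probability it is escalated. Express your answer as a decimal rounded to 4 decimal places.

Let S = {T3, T4, T6}.
P(S) = 0.04 + 0.05 + 0.24 = 0.33.
P(E ∩ S) = 0.071·0.04 + 0.35·0.05 + 0.397·0.24 = 0.00284 + 0.0175 + 0.09528 = 0.11562.
P(E | S) = 0.11562 / 0.33 = 0.350364…

P(E|S) ≈ 0.3504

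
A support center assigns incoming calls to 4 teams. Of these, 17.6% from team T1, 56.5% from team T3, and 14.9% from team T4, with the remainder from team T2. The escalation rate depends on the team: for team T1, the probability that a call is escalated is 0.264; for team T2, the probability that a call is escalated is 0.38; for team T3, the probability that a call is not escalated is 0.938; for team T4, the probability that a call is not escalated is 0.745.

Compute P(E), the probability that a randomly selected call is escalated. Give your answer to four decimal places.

P(T2) = 1 − (0.176 + 0.565 + 0.149) = 0.11.
P(E|T3) = 1 − 0.938 = 0.062.
P(E|T4) = 1 − 0.745 = 0.255.
P(E) = P(E|T1)·P(T1) + P(E|T2)·P(T2) + P(E|T3)·P(T3) + P(E|T4)·P(T4)
      = 0.264·0.176 + 0.38·0.11 + 0.062·0.565 + 0.255·0.149
      = 0.046464 + 0.0418 + 0.03503 + 0.037995 = 0.161289

0.1613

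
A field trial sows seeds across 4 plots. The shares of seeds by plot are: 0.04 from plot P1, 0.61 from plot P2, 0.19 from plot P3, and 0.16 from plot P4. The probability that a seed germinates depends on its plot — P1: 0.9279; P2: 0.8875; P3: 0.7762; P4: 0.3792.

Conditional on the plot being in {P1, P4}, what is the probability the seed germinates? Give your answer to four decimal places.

0.4889

Let S = {P1, P4}.
P(S) = 0.04 + 0.16 = 0.2.
P(G ∩ S) = 0.9279·0.04 + 0.3792·0.16 = 0.037116 + 0.060672 = 0.097788.
P(G | S) = 0.097788 / 0.2 = 0.488940…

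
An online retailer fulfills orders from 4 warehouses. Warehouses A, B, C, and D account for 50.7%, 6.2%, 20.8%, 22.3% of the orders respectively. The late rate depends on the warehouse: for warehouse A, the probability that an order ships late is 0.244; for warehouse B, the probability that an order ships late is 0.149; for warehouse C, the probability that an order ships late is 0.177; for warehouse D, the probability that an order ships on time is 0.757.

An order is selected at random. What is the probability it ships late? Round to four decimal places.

0.2240

P(L|D) = 1 − 0.757 = 0.243.
Summing over the partition,
P(L) = P(L|A)·P(A) + P(L|B)·P(B) + P(L|C)·P(C) + P(L|D)·P(D)
      = 0.244·0.507 + 0.149·0.062 + 0.177·0.208 + 0.243·0.223
      = 0.123708 + 0.009238 + 0.036816 + 0.054189 = 0.223951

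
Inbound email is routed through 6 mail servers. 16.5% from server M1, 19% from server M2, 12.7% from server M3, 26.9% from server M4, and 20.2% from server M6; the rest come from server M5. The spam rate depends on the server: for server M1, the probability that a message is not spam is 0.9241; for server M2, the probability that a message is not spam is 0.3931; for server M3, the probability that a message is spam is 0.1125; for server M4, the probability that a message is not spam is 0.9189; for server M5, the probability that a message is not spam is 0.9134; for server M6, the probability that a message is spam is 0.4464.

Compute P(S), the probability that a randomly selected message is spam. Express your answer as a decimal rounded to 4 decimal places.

P(S) ≈ 0.2582

P(M5) = 1 − (0.165 + 0.19 + 0.127 + 0.269 + 0.202) = 0.047.
P(S|M1) = 1 − 0.9241 = 0.0759.
P(S|M2) = 1 − 0.3931 = 0.6069.
P(S|M4) = 1 − 0.9189 = 0.0811.
P(S|M5) = 1 − 0.9134 = 0.0866.
Using total probability over the partition,
P(S) = P(S|M1)·P(M1) + P(S|M2)·P(M2) + P(S|M3)·P(M3) + P(S|M4)·P(M4) + P(S|M5)·P(M5) + P(S|M6)·P(M6)
      = 0.0759·0.165 + 0.6069·0.19 + 0.1125·0.127 + 0.0811·0.269 + 0.0866·0.047 + 0.4464·0.202
      = 0.0125235 + 0.115311 + 0.0142875 + 0.0218159 + 0.0040702 + 0.0901728 = 0.2581809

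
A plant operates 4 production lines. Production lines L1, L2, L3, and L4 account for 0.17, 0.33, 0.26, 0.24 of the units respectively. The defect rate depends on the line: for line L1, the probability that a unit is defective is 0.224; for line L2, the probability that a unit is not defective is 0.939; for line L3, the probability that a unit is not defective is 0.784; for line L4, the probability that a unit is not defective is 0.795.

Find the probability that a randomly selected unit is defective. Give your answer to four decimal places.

P(D|L2) = 1 − 0.939 = 0.061.
P(D|L3) = 1 − 0.784 = 0.216.
P(D|L4) = 1 − 0.795 = 0.205.
P(D) = P(D|L1)·P(L1) + P(D|L2)·P(L2) + P(D|L3)·P(L3) + P(D|L4)·P(L4)
      = 0.224·0.17 + 0.061·0.33 + 0.216·0.26 + 0.205·0.24
      = 0.03808 + 0.02013 + 0.05616 + 0.0492 = 0.16357

0.1636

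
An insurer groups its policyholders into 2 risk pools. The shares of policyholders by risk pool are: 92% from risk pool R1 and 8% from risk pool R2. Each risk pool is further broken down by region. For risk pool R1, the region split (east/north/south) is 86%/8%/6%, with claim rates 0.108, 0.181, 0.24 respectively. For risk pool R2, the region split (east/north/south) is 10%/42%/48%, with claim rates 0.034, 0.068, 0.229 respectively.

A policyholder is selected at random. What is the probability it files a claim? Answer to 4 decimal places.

P(C|R1) = 0.86·0.108 + 0.08·0.181 + 0.06·0.24 = 0.09288 + 0.01448 + 0.0144 = 0.12176
P(C|R2) = 0.1·0.034 + 0.42·0.068 + 0.48·0.229 = 0.0034 + 0.02856 + 0.10992 = 0.14188
By total probability over the outer partition,
P(C) = 0.92·0.12176 + 0.08·0.14188
      = 0.1120192 + 0.0113504 = 0.1233696

0.1234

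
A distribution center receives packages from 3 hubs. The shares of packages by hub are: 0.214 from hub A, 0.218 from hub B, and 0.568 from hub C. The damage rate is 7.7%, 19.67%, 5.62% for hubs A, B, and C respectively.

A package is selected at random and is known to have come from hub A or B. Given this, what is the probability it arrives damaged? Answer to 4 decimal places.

Let S = {A, B}.
P(S) = 0.214 + 0.218 = 0.432.
P(D ∩ S) = 0.077·0.214 + 0.1967·0.218 = 0.016478 + 0.0428806 = 0.0593586.
P(D | S) = 0.0593586 / 0.432 = 0.137404…

P(D|S) ≈ 0.1374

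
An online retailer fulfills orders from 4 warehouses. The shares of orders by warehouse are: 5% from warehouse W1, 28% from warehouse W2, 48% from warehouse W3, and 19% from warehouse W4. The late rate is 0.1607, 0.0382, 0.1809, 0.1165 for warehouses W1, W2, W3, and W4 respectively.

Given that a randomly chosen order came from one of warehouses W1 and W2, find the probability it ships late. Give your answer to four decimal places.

P(L|S) ≈ 0.0568

Let S = {W1, W2}.
P(S) = 0.05 + 0.28 = 0.33.
P(L ∩ S) = 0.1607·0.05 + 0.0382·0.28 = 0.008035 + 0.010696 = 0.018731.
P(L | S) = 0.018731 / 0.33 = 0.056761…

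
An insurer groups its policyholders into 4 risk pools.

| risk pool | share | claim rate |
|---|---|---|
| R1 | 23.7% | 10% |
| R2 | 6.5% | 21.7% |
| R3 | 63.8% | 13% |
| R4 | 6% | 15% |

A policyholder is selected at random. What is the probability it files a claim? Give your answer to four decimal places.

P(C) ≈ 0.1297

P(C) = P(C|R1)·P(R1) + P(C|R2)·P(R2) + P(C|R3)·P(R3) + P(C|R4)·P(R4)
      = 0.1·0.237 + 0.217·0.065 + 0.13·0.638 + 0.15·0.06
      = 0.0237 + 0.014105 + 0.08294 + 0.009 = 0.129745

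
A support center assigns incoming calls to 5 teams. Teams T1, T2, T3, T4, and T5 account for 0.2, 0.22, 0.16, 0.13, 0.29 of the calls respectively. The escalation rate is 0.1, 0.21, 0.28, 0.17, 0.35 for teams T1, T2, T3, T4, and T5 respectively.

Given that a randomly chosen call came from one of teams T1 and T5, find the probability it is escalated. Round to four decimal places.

Let S = {T1, T5}.
P(S) = 0.2 + 0.29 = 0.49.
P(E ∩ S) = 0.1·0.2 + 0.35·0.29 = 0.02 + 0.1015 = 0.1215.
P(E | S) = 0.1215 / 0.49 = 0.247959…

0.2480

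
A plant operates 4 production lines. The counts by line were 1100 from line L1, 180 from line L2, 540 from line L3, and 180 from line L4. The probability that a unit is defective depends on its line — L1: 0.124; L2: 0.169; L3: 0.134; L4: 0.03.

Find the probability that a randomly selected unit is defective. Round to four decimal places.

P(D) ≈ 0.1223

Total: 1100 + 180 + 540 + 180 = 2000.
P(L1) = 1100/2000 = 0.55. P(L2) = 180/2000 = 0.09. P(L3) = 540/2000 = 0.27. P(L4) = 180/2000 = 0.09.
P(D) = P(D|L1)·P(L1) + P(D|L2)·P(L2) + P(D|L3)·P(L3) + P(D|L4)·P(L4)
      = 0.124·0.55 + 0.169·0.09 + 0.134·0.27 + 0.03·0.09
      = 0.0682 + 0.01521 + 0.03618 + 0.0027 = 0.12229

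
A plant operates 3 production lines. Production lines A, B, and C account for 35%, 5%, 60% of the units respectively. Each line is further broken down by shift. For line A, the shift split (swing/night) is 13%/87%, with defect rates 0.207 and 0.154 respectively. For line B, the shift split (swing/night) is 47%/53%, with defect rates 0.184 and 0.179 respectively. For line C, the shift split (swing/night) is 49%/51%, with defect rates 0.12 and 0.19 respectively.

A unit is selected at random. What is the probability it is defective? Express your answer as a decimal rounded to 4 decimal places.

0.1588

P(D|A) = 0.13·0.207 + 0.87·0.154 = 0.02691 + 0.13398 = 0.16089
P(D|B) = 0.47·0.184 + 0.53·0.179 = 0.08648 + 0.09487 = 0.18135
P(D|C) = 0.49·0.12 + 0.51·0.19 = 0.0588 + 0.0969 = 0.1557
By total probability over the outer partition,
P(D) = 0.35·0.16089 + 0.05·0.18135 + 0.6·0.1557
      = 0.0563115 + 0.0090675 + 0.09342 = 0.158799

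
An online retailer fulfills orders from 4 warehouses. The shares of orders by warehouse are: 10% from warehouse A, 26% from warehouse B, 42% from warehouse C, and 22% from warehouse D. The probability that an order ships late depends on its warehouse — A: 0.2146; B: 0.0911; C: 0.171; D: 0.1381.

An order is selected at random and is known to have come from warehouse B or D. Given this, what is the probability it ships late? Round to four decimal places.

Let S = {B, D}.
P(S) = 0.26 + 0.22 = 0.48.
P(L ∩ S) = 0.0911·0.26 + 0.1381·0.22 = 0.023686 + 0.030382 = 0.054068.
P(L | S) = 0.054068 / 0.48 = 0.112642…

0.1126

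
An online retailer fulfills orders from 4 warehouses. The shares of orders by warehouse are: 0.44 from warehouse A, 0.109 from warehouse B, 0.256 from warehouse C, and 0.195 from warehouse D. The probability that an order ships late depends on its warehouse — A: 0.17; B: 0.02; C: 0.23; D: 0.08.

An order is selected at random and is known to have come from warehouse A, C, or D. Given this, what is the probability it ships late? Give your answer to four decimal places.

0.1675

Let S = {A, C, D}.
P(S) = 0.44 + 0.256 + 0.195 = 0.891.
P(L ∩ S) = 0.17·0.44 + 0.23·0.256 + 0.08·0.195 = 0.0748 + 0.05888 + 0.0156 = 0.14928.
P(L | S) = 0.14928 / 0.891 = 0.167542…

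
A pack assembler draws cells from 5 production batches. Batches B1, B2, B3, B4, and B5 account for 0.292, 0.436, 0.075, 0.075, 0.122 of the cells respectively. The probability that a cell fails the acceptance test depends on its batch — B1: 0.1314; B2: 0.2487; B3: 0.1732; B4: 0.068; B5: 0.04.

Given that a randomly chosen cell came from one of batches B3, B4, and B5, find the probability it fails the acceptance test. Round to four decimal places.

0.0844

Let S = {B3, B4, B5}.
P(S) = 0.075 + 0.075 + 0.122 = 0.272.
P(F ∩ S) = 0.1732·0.075 + 0.068·0.075 + 0.04·0.122 = 0.01299 + 0.0051 + 0.00488 = 0.02297.
P(F | S) = 0.02297 / 0.272 = 0.084449…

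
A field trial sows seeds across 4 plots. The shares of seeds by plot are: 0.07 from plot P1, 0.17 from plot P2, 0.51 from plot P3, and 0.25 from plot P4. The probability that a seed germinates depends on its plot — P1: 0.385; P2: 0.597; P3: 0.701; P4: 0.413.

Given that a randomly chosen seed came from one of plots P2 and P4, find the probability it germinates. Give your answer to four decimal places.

Let S = {P2, P4}.
P(S) = 0.17 + 0.25 = 0.42.
P(G ∩ S) = 0.597·0.17 + 0.413·0.25 = 0.10149 + 0.10325 = 0.20474.
P(G | S) = 0.20474 / 0.42 = 0.487476…

P(G|S) ≈ 0.4875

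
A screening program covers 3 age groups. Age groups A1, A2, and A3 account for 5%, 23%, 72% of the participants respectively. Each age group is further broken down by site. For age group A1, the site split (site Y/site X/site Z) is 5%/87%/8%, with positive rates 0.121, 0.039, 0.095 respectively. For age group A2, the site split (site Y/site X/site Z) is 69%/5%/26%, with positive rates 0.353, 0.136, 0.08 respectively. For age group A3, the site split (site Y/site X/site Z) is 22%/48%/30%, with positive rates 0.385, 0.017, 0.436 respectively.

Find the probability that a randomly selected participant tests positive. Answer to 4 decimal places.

P(T|A1) = 0.05·0.121 + 0.87·0.039 + 0.08·0.095 = 0.00605 + 0.03393 + 0.0076 = 0.04758
P(T|A2) = 0.69·0.353 + 0.05·0.136 + 0.26·0.08 = 0.24357 + 0.0068 + 0.0208 = 0.27117
P(T|A3) = 0.22·0.385 + 0.48·0.017 + 0.3·0.436 = 0.0847 + 0.00816 + 0.1308 = 0.22366
Then overall,
P(T) = 0.05·0.04758 + 0.23·0.27117 + 0.72·0.22366
      = 0.002379 + 0.0623691 + 0.1610352 = 0.2257833

P(T) ≈ 0.2258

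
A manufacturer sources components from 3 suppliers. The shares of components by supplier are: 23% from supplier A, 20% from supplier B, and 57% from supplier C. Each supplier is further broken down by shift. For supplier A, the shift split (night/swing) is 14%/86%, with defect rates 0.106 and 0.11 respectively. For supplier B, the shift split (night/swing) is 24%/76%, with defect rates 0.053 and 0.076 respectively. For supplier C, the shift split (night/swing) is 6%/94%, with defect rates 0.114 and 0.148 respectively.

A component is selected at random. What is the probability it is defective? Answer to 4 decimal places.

P(D) ≈ 0.1225

P(D|A) = 0.14·0.106 + 0.86·0.11 = 0.01484 + 0.0946 = 0.10944
P(D|B) = 0.24·0.053 + 0.76·0.076 = 0.01272 + 0.05776 = 0.07048
P(D|C) = 0.06·0.114 + 0.94·0.148 = 0.00684 + 0.13912 = 0.14596
Then overall,
P(D) = 0.23·0.10944 + 0.2·0.07048 + 0.57·0.14596
      = 0.0251712 + 0.014096 + 0.0831972 = 0.1224644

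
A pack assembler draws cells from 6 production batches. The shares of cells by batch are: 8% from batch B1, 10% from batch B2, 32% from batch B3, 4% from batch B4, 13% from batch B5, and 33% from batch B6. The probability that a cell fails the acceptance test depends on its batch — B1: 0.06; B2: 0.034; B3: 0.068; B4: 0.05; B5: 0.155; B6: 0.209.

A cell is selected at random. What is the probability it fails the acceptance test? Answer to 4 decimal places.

By the law of total probability,
P(F) = P(F|B1)·P(B1) + P(F|B2)·P(B2) + P(F|B3)·P(B3) + P(F|B4)·P(B4) + P(F|B5)·P(B5) + P(F|B6)·P(B6)
      = 0.06·0.08 + 0.034·0.1 + 0.068·0.32 + 0.05·0.04 + 0.155·0.13 + 0.209·0.33
      = 0.0048 + 0.0034 + 0.02176 + 0.002 + 0.02015 + 0.06897 = 0.12108

0.1211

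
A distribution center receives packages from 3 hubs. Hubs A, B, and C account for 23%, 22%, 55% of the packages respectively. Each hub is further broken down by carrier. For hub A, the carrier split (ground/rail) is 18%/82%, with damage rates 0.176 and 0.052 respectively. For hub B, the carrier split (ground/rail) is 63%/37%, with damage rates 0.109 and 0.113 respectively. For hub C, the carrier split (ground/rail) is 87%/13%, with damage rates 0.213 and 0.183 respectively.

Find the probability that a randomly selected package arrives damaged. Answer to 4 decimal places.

P(D|A) = 0.18·0.176 + 0.82·0.052 = 0.03168 + 0.04264 = 0.07432
P(D|B) = 0.63·0.109 + 0.37·0.113 = 0.06867 + 0.04181 = 0.11048
P(D|C) = 0.87·0.213 + 0.13·0.183 = 0.18531 + 0.02379 = 0.2091
Then overall,
P(D) = 0.23·0.07432 + 0.22·0.11048 + 0.55·0.2091
      = 0.0170936 + 0.0243056 + 0.115005 = 0.1564042

P(D) ≈ 0.1564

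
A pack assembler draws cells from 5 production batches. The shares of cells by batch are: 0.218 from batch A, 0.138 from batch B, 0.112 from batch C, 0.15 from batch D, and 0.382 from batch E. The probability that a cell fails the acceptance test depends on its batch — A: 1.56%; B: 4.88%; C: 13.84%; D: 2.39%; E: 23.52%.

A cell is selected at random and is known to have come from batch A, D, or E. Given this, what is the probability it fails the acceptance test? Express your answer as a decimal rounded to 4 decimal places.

Let S = {A, D, E}.
P(S) = 0.218 + 0.15 + 0.382 = 0.75.
P(F ∩ S) = 0.0156·0.218 + 0.0239·0.15 + 0.2352·0.382 = 0.0034008 + 0.003585 + 0.0898464 = 0.0968322.
P(F | S) = 0.0968322 / 0.75 = 0.129110…

0.1291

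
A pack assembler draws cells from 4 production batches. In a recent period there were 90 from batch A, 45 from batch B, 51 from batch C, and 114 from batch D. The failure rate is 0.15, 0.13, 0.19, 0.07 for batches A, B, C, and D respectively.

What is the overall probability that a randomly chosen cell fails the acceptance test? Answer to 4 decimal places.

0.1234

Total: 90 + 45 + 51 + 114 = 300.
P(A) = 90/300 = 0.3. P(B) = 45/300 = 0.15. P(C) = 51/300 = 0.17. P(D) = 114/300 = 0.38.
P(F) = P(F|A)·P(A) + P(F|B)·P(B) + P(F|C)·P(C) + P(F|D)·P(D)
      = 0.15·0.3 + 0.13·0.15 + 0.19·0.17 + 0.07·0.38
      = 0.045 + 0.0195 + 0.0323 + 0.0266 = 0.1234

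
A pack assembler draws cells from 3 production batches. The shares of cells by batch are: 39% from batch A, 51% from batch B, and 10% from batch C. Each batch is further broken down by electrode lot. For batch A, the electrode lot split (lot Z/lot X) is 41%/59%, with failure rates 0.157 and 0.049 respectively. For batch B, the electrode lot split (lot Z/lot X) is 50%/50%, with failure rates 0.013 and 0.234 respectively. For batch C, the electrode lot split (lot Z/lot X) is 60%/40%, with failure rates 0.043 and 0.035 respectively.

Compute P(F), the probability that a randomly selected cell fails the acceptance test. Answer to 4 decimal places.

P(F|A) = 0.41·0.157 + 0.59·0.049 = 0.06437 + 0.02891 = 0.09328
P(F|B) = 0.5·0.013 + 0.5·0.234 = 0.0065 + 0.117 = 0.1235
P(F|C) = 0.6·0.043 + 0.4·0.035 = 0.0258 + 0.014 = 0.0398
Then overall,
P(F) = 0.39·0.09328 + 0.51·0.1235 + 0.1·0.0398
      = 0.0363792 + 0.062985 + 0.00398 = 0.1033442

0.1033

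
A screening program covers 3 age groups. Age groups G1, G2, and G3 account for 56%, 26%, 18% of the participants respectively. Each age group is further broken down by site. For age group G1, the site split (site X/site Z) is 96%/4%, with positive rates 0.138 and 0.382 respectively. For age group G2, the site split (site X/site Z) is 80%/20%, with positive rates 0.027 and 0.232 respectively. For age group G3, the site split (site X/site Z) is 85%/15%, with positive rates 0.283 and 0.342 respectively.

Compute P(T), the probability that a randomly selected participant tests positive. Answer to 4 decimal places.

P(T|G1) = 0.96·0.138 + 0.04·0.382 = 0.13248 + 0.01528 = 0.14776
P(T|G2) = 0.8·0.027 + 0.2·0.232 = 0.0216 + 0.0464 = 0.068
P(T|G3) = 0.85·0.283 + 0.15·0.342 = 0.24055 + 0.0513 = 0.29185
By total probability over the outer partition,
P(T) = 0.56·0.14776 + 0.26·0.068 + 0.18·0.29185
      = 0.0827456 + 0.01768 + 0.052533 = 0.1529586

0.1530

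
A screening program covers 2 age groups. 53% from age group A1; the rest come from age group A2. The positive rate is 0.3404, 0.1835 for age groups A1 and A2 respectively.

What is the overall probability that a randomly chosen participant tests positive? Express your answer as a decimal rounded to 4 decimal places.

P(A2) = 1 − (0.53) = 0.47.
Using total probability over the partition,
P(T) = P(T|A1)·P(A1) + P(T|A2)·P(A2)
      = 0.3404·0.53 + 0.1835·0.47
      = 0.180412 + 0.086245 = 0.266657

P(T) ≈ 0.2667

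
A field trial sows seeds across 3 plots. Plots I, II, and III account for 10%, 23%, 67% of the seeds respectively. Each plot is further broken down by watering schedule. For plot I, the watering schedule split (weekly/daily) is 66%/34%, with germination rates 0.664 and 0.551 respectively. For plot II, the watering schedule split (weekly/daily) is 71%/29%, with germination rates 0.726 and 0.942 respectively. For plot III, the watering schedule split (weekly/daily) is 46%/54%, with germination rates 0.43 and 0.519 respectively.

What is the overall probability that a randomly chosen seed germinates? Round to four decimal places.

P(G|I) = 0.66·0.664 + 0.34·0.551 = 0.43824 + 0.18734 = 0.62558
P(G|II) = 0.71·0.726 + 0.29·0.942 = 0.51546 + 0.27318 = 0.78864
P(G|III) = 0.46·0.43 + 0.54·0.519 = 0.1978 + 0.28026 = 0.47806
By total probability over the outer partition,
P(G) = 0.1·0.62558 + 0.23·0.78864 + 0.67·0.47806
      = 0.062558 + 0.1813872 + 0.3203002 = 0.5642454

P(G) ≈ 0.5642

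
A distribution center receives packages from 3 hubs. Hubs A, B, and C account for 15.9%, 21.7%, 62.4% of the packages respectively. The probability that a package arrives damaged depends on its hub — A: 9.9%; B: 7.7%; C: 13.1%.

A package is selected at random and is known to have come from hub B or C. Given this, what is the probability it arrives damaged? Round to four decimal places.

0.1171

Let S = {B, C}.
P(S) = 0.217 + 0.624 = 0.841.
P(D ∩ S) = 0.077·0.217 + 0.131·0.624 = 0.016709 + 0.081744 = 0.098453.
P(D | S) = 0.098453 / 0.841 = 0.117067…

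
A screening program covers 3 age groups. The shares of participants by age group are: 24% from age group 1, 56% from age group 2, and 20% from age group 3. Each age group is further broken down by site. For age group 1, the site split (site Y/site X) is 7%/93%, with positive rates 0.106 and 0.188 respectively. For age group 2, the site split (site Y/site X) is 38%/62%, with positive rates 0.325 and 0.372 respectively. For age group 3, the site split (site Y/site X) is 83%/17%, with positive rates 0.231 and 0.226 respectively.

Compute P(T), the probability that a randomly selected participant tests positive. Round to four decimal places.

P(T|1) = 0.07·0.106 + 0.93·0.188 = 0.00742 + 0.17484 = 0.18226
P(T|2) = 0.38·0.325 + 0.62·0.372 = 0.1235 + 0.23064 = 0.35414
P(T|3) = 0.83·0.231 + 0.17·0.226 = 0.19173 + 0.03842 = 0.23015
By total probability over the outer partition,
P(T) = 0.24·0.18226 + 0.56·0.35414 + 0.2·0.23015
      = 0.0437424 + 0.1983184 + 0.04603 = 0.2880908

0.2881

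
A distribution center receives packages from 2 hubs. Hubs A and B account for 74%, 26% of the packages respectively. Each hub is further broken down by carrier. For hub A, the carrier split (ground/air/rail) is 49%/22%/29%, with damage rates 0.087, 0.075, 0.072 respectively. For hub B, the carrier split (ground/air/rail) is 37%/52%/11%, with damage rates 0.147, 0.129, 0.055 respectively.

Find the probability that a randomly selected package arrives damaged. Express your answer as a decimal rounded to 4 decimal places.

P(D) ≈ 0.0924

P(D|A) = 0.49·0.087 + 0.22·0.075 + 0.29·0.072 = 0.04263 + 0.0165 + 0.02088 = 0.08001
P(D|B) = 0.37·0.147 + 0.52·0.129 + 0.11·0.055 = 0.05439 + 0.06708 + 0.00605 = 0.12752
Then overall,
P(D) = 0.74·0.08001 + 0.26·0.12752
      = 0.0592074 + 0.0331552 = 0.0923626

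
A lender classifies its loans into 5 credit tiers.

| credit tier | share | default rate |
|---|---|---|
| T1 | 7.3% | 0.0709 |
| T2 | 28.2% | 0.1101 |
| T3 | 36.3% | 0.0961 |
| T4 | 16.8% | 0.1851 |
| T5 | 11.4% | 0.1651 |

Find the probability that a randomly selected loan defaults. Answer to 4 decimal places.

P(D) ≈ 0.1210

P(D) = P(D|T1)·P(T1) + P(D|T2)·P(T2) + P(D|T3)·P(T3) + P(D|T4)·P(T4) + P(D|T5)·P(T5)
      = 0.0709·0.073 + 0.1101·0.282 + 0.0961·0.363 + 0.1851·0.168 + 0.1651·0.114
      = 0.0051757 + 0.0310482 + 0.0348843 + 0.0310968 + 0.0188214 = 0.1210264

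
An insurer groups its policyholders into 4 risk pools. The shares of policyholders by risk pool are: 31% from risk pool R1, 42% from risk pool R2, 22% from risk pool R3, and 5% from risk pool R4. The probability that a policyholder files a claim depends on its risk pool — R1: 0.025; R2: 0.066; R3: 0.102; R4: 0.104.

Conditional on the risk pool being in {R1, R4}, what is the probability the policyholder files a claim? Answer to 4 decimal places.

P(C|S) ≈ 0.0360

Let S = {R1, R4}.
P(S) = 0.31 + 0.05 = 0.36.
P(C ∩ S) = 0.025·0.31 + 0.104·0.05 = 0.00775 + 0.0052 = 0.01295.
P(C | S) = 0.01295 / 0.36 = 0.035972…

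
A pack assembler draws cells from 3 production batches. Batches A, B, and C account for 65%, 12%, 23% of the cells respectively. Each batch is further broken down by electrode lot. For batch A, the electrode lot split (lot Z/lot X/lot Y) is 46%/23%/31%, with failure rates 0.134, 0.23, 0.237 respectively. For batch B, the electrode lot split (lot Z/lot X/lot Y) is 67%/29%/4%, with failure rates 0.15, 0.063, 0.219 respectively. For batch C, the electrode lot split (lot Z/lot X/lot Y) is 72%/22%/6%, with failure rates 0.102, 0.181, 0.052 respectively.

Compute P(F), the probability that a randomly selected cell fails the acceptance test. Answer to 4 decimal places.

0.1643

P(F|A) = 0.46·0.134 + 0.23·0.23 + 0.31·0.237 = 0.06164 + 0.0529 + 0.07347 = 0.18801
P(F|B) = 0.67·0.15 + 0.29·0.063 + 0.04·0.219 = 0.1005 + 0.01827 + 0.00876 = 0.12753
P(F|C) = 0.72·0.102 + 0.22·0.181 + 0.06·0.052 = 0.07344 + 0.03982 + 0.00312 = 0.11638
Then overall,
P(F) = 0.65·0.18801 + 0.12·0.12753 + 0.23·0.11638
      = 0.1222065 + 0.0153036 + 0.0267674 = 0.1642775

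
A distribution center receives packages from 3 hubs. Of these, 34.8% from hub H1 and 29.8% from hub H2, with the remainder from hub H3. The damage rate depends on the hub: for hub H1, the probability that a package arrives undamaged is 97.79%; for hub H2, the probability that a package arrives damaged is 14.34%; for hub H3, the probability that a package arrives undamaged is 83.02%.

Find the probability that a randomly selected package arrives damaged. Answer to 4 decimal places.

P(H3) = 1 − (0.348 + 0.298) = 0.354.
P(D|H1) = 1 − 0.9779 = 0.0221.
P(D|H3) = 1 − 0.8302 = 0.1698.
By the law of total probability,
P(D) = P(D|H1)·P(H1) + P(D|H2)·P(H2) + P(D|H3)·P(H3)
      = 0.0221·0.348 + 0.1434·0.298 + 0.1698·0.354
      = 0.0076908 + 0.0427332 + 0.0601092 = 0.1105332

0.1105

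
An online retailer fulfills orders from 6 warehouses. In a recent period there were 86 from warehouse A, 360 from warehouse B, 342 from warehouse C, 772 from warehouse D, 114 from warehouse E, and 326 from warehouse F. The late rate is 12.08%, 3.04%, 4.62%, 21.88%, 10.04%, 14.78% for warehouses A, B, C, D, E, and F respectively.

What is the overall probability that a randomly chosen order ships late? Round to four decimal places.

Total: 86 + 360 + 342 + 772 + 114 + 326 = 2000.
P(A) = 86/2000 = 0.043. P(B) = 360/2000 = 0.18. P(C) = 342/2000 = 0.171. P(D) = 772/2000 = 0.386. P(E) = 114/2000 = 0.057. P(F) = 326/2000 = 0.163.
P(L) = P(L|A)·P(A) + P(L|B)·P(B) + P(L|C)·P(C) + P(L|D)·P(D) + P(L|E)·P(E) + P(L|F)·P(F)
      = 0.1208·0.043 + 0.0304·0.18 + 0.0462·0.171 + 0.2188·0.386 + 0.1004·0.057 + 0.1478·0.163
      = 0.0051944 + 0.005472 + 0.0079002 + 0.0844568 + 0.0057228 + 0.0240914 = 0.1328376

P(L) ≈ 0.1328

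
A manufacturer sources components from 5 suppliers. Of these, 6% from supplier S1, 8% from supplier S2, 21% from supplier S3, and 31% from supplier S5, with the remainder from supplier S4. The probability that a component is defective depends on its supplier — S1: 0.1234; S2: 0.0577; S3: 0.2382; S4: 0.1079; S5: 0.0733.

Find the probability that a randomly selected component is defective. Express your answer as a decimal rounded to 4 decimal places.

P(S4) = 1 − (0.06 + 0.08 + 0.21 + 0.31) = 0.34.
P(D) = P(D|S1)·P(S1) + P(D|S2)·P(S2) + P(D|S3)·P(S3) + P(D|S4)·P(S4) + P(D|S5)·P(S5)
      = 0.1234·0.06 + 0.0577·0.08 + 0.2382·0.21 + 0.1079·0.34 + 0.0733·0.31
      = 0.007404 + 0.004616 + 0.050022 + 0.036686 + 0.022723 = 0.121451

0.1215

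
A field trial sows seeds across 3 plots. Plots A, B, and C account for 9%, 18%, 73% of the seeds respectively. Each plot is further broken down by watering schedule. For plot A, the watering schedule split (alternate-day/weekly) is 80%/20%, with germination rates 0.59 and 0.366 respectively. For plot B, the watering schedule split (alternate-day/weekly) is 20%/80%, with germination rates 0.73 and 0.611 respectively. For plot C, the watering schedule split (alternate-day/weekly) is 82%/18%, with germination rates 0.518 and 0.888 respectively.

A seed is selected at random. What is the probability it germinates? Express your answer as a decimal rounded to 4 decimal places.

0.5901

P(G|A) = 0.8·0.59 + 0.2·0.366 = 0.472 + 0.0732 = 0.5452
P(G|B) = 0.2·0.73 + 0.8·0.611 = 0.146 + 0.4888 = 0.6348
P(G|C) = 0.82·0.518 + 0.18·0.888 = 0.42476 + 0.15984 = 0.5846
Then overall,
P(G) = 0.09·0.5452 + 0.18·0.6348 + 0.73·0.5846
      = 0.049068 + 0.114264 + 0.426758 = 0.59009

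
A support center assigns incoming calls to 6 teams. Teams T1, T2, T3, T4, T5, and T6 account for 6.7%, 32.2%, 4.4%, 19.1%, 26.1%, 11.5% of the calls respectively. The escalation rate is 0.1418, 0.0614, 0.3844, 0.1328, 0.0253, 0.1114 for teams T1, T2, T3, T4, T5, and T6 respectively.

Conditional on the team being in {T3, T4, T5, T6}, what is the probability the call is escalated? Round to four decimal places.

0.1010

Let S = {T3, T4, T5, T6}.
P(S) = 0.044 + 0.191 + 0.261 + 0.115 = 0.611.
P(E ∩ S) = 0.3844·0.044 + 0.1328·0.191 + 0.0253·0.261 + 0.1114·0.115 = 0.0169136 + 0.0253648 + 0.0066033 + 0.012811 = 0.0616927.
P(E | S) = 0.0616927 / 0.611 = 0.100970…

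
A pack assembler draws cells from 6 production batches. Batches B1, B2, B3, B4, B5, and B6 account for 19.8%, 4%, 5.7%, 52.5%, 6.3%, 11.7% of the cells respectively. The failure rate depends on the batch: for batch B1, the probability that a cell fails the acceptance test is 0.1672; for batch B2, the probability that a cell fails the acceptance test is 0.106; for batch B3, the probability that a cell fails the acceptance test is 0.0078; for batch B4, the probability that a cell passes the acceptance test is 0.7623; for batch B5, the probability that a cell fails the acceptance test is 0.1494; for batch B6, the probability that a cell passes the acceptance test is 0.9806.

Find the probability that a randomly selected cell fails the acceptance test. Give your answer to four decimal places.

P(F|B4) = 1 − 0.7623 = 0.2377.
P(F|B6) = 1 − 0.9806 = 0.0194.
By the law of total probability,
P(F) = P(F|B1)·P(B1) + P(F|B2)·P(B2) + P(F|B3)·P(B3) + P(F|B4)·P(B4) + P(F|B5)·P(B5) + P(F|B6)·P(B6)
      = 0.1672·0.198 + 0.106·0.04 + 0.0078·0.057 + 0.2377·0.525 + 0.1494·0.063 + 0.0194·0.117
      = 0.0331056 + 0.00424 + 0.0004446 + 0.1247925 + 0.0094122 + 0.0022698 = 0.1742647

P(F) ≈ 0.1743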